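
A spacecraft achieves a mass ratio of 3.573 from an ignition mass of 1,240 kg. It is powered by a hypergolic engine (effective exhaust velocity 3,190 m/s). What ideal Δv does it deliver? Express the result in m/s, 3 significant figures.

Δv = v_e · ln(3.573) = 3190.0 × 1.2734 ≈ 4062.2 m/s.

Δv ≈ 4060 m/s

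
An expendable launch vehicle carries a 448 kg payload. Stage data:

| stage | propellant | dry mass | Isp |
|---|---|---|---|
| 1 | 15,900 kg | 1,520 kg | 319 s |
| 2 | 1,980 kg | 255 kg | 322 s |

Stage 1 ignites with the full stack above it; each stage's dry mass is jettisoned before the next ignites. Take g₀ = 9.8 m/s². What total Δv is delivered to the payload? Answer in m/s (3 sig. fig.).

Ignition mass of stage 1 = 15,900+1,520 + 1,980+255 + 448 = 20,103 kg.
Stage 1: m₀ = 20,103 kg, m_f = 20,103 − 15,900 = 4,203 kg; Δv = 319×9.8×ln(4.783) = 3126.2×1.5651 ≈ 4893 m/s.
Stage 2: m₀ = 2,683 kg, m_f = 2,683 − 1,980 = 703 kg; Δv = 322×9.8×ln(3.817) = 3155.6×1.3393 ≈ 4226 m/s.
Total Δv = 4893 + 4226 = 9119 m/s.

Δv ≈ 9120 m/s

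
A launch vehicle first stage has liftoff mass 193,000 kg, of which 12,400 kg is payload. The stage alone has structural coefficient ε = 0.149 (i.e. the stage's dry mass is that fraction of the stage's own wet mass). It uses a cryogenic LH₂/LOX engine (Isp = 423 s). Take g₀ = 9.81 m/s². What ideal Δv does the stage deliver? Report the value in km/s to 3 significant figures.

Stage wet mass = m₀ − payload = 193,000 − 12,400 = 180,600 kg.
Stage dry mass = ε × stage wet mass = 0.149 × 180,600 = 26,909.4 kg.
Burnout mass m_f = stage dry + payload = 26,909.4 + 12,400 = 39,309.4 kg.
v_e = Isp · g₀ = 423 × 9.81 = 4149.6 m/s.
From the ideal rocket equation, Δv = v_e · ln(193,000/39,309.4) = 4149.6 × ln(4.91) = 4149.6 × 1.5912 ≈ 6603 m/s.

Δv ≈ 6.60 km/s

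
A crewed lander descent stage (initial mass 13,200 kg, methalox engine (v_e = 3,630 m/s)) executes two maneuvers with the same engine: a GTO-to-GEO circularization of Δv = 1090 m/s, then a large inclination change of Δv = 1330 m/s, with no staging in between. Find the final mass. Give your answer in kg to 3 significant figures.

After the first burn: m = 13200 × exp(−1090/3630.0) = 13200 × 0.74061 = 9,776.05 kg.
After the second burn: m = 9,776.05 × exp(−1330/3630.0) = 9,776.05 × 0.69323 = 6,777.05 kg.

final mass ≈ 6780 kg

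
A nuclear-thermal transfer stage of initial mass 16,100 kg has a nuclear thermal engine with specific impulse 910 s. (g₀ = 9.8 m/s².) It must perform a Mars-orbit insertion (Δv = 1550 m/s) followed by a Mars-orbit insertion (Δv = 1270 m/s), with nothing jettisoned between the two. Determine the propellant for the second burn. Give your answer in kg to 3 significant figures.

v_e = Isp · g₀ = 910 × 9.8 = 8918.0 m/s.
After the first burn: m = 16100 × exp(−1550/8918.0) = 16100 × 0.84046 = 13,531.4 kg.
After the second burn: m = 13,531.4 × exp(−1270/8918.0) = 13,531.4 × 0.86727 = 11,735.4 kg.
Second-burn propellant = 13,531.4 − 11,735.4 = 1,796 kg.

propellant for the second burn ≈ 1800 kg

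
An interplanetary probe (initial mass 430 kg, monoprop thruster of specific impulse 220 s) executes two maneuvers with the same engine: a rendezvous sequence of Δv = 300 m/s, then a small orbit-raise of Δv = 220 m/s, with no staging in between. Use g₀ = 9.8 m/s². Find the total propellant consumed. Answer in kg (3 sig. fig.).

total propellant consumed ≈ 92.2 kg

v_e = Isp · g₀ = 220 × 9.8 = 2156.0 m/s.
After the first burn: m = 430 × exp(−300/2156.0) = 430 × 0.87010 = 374.143 kg.
After the second burn: m = 374.143 × exp(−220/2156.0) = 374.143 × 0.90299 = 337.847 kg.
Total propellant = m₀ − m_final = 430 − 337.847 = 92.153 kg.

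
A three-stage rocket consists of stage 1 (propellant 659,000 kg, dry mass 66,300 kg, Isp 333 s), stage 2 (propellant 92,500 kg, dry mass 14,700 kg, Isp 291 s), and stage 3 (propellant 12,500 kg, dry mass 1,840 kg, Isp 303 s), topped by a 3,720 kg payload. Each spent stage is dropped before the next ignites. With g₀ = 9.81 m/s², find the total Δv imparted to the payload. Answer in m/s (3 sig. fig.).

Δv ≈ 12200 m/s

Ignition mass of stage 1 = 659,000+66,300 + 92,500+14,700 + 12,500+1,840 + 3,720 = 850,560 kg.
Stage 1: m₀ = 850,560 kg, m_f = 850,560 − 659,000 = 191,560 kg; Δv = 333×9.81×ln(4.44) = 3266.7×1.4907 ≈ 4870 m/s.
Stage 2: m₀ = 125,260 kg, m_f = 125,260 − 92,500 = 32,760 kg; Δv = 291×9.81×ln(3.824) = 2854.7×1.3412 ≈ 3829 m/s.
Stage 3: m₀ = 18,060 kg, m_f = 18,060 − 12,500 = 5,560 kg; Δv = 303×9.81×ln(3.248) = 2972.4×1.1781 ≈ 3502 m/s.
Total Δv = 4870 + 3829 + 3502 = 12201 m/s.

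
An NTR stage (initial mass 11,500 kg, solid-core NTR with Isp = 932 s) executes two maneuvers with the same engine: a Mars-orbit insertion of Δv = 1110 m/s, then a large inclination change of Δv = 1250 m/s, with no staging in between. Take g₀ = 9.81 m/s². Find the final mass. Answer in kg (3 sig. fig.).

final mass ≈ 8880 kg

v_e = Isp · g₀ = 932 × 9.81 = 9142.9 m/s.
After the first burn: m = 11500 × exp(−1110/9142.9) = 11500 × 0.88567 = 10,185.2 kg.
After the second burn: m = 10,185.2 × exp(−1250/9142.9) = 10,185.2 × 0.87222 = 8,883.74 kg.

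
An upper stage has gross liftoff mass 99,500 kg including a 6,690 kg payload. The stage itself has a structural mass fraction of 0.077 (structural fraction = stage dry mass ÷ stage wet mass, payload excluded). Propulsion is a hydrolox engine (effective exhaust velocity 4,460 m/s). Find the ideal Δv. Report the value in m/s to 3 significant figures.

Δv ≈ 8800 m/s

Stage wet mass = m₀ − payload = 99,500 − 6,690 = 92,810 kg.
Stage dry mass = ε × stage wet mass = 0.077 × 92,810 = 7,146.37 kg.
Burnout mass m_f = stage dry + payload = 7,146.37 + 6,690 = 13,836.37 kg.
Rocket equation: Δv = v_e · ln(99,500/13,836.37) = 4460.0 × ln(7.191) = 4460.0 × 1.9729 ≈ 8799 m/s.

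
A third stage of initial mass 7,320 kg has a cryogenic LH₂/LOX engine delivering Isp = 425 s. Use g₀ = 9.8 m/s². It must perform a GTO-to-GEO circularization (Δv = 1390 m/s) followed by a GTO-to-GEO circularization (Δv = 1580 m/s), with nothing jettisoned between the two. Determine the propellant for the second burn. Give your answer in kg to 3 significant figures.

v_e = Isp · g₀ = 425 × 9.8 = 4165.0 m/s.
After the first burn: m = 7320 × exp(−1390/4165.0) = 7320 × 0.71624 = 5,242.88 kg.
After the second burn: m = 5,242.88 × exp(−1580/4165.0) = 5,242.88 × 0.68430 = 3,587.7 kg.
Second-burn propellant = 5,242.88 − 3,587.7 = 1,655.18 kg.

propellant for the second burn ≈ 1660 kg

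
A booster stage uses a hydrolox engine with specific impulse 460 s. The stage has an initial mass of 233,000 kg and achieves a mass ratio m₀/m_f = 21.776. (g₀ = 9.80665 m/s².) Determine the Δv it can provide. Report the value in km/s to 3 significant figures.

Δv ≈ 13.9 km/s

v_e = Isp · g₀ = 460 × 9.80665 = 4511.1 m/s.
Δv = v_e · ln(21.776) = 4511.1 × 3.0808 ≈ 13897.7 m/s.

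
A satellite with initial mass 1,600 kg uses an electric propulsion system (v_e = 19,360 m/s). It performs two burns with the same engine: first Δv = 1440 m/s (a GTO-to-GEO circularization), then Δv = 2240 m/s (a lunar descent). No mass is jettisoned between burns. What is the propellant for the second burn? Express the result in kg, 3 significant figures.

propellant for the second burn ≈ 162 kg

After the first burn: m = 1600 × exp(−1440/19360.0) = 1600 × 0.92832 = 1,485.31 kg.
After the second burn: m = 1,485.31 × exp(−2240/19360.0) = 1,485.31 × 0.89074 = 1,323.03 kg.
Second-burn propellant = 1,485.31 − 1,323.03 = 162.28 kg.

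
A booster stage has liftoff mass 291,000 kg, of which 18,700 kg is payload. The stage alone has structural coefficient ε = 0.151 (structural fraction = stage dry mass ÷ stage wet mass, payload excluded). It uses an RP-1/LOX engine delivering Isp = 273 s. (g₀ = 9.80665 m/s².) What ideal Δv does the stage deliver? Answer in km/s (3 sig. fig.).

Stage wet mass = m₀ − payload = 291,000 − 18,700 = 272,300 kg.
Stage dry mass = ε × stage wet mass = 0.151 × 272,300 = 41,117.3 kg.
Burnout mass m_f = stage dry + payload = 41,117.3 + 18,700 = 59,817.3 kg.
v_e = Isp · g₀ = 273 × 9.80665 = 2677.2 m/s.
By the Tsiolkovsky rocket equation, Δv = v_e · ln(291,000/59,817.3) = 2677.2 × ln(4.865) = 2677.2 × 1.5820 ≈ 4235 m/s.

Δv ≈ 4.24 km/s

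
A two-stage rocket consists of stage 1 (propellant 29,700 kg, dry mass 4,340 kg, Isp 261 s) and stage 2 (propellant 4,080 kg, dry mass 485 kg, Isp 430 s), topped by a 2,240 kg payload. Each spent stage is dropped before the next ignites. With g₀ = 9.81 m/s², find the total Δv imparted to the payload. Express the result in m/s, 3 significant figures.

Ignition mass of stage 1 = 29,700+4,340 + 4,080+485 + 2,240 = 40,845 kg.
Stage 1: m₀ = 40,845 kg, m_f = 40,845 − 29,700 = 11,145 kg; Δv = 261×9.81×ln(3.665) = 2560.4×1.2988 ≈ 3325 m/s.
Stage 2: m₀ = 6,805 kg, m_f = 6,805 − 4,080 = 2,725 kg; Δv = 430×9.81×ln(2.497) = 4218.3×0.9152 ≈ 3861 m/s.
Total Δv = 3325 + 3861 = 7186 m/s.

Δv ≈ 7190 m/s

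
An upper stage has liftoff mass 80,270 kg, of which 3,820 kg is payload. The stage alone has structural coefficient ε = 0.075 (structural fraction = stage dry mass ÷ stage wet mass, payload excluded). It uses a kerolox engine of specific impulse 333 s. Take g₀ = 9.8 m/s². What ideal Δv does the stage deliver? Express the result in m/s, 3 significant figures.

Δv ≈ 6950 m/s

Stage wet mass = m₀ − payload = 80,270 − 3,820 = 76,450 kg.
Stage dry mass = ε × stage wet mass = 0.075 × 76,450 = 5,733.75 kg.
Burnout mass m_f = stage dry + payload = 5,733.75 + 3,820 = 9,553.75 kg.
v_e = Isp · g₀ = 333 × 9.8 = 3263.4 m/s.
Using Δv = v_e ln(m₀/m_f): Δv = v_e · ln(80,270/9,553.75) = 3263.4 × ln(8.402) = 3263.4 × 2.1285 ≈ 6946 m/s.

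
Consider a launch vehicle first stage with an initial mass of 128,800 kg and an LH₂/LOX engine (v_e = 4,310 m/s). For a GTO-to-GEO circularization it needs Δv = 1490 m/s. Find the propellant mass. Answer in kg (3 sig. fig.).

From the ideal rocket equation, m₀/m_f = exp(Δv / v_e) = exp(1490 / 4310.0) = exp(0.3457) = 1.4130.
m_f = 128,800 / 1.4130 = 91,153.6 kg, so propellant = m₀ − m_f = 128,800 − 91,153.6 = 37,646.4 kg.

propellant mass ≈ 37600 kg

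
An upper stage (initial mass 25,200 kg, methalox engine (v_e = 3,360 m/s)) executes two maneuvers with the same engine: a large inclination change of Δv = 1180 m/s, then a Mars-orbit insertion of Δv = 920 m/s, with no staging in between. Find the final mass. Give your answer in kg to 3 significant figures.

final mass ≈ 13500 kg

After the first burn: m = 25200 × exp(−1180/3360.0) = 25200 × 0.70385 = 17,737 kg.
After the second burn: m = 17,737 × exp(−920/3360.0) = 17,737 × 0.76048 = 13,488.6 kg.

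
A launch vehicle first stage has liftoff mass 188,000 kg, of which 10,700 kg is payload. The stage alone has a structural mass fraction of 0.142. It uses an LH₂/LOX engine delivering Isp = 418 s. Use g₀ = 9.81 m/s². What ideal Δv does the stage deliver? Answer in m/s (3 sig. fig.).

Δv ≈ 6790 m/s

Stage wet mass = m₀ − payload = 188,000 − 10,700 = 177,300 kg.
Stage dry mass = ε × stage wet mass = 0.142 × 177,300 = 25,176.6 kg.
Burnout mass m_f = stage dry + payload = 25,176.6 + 10,700 = 35,876.6 kg.
v_e = Isp · g₀ = 418 × 9.81 = 4100.6 m/s.
Δv = v_e · ln(188,000/35,876.6) = 4100.6 × ln(5.24) = 4100.6 × 1.6564 ≈ 6792 m/s.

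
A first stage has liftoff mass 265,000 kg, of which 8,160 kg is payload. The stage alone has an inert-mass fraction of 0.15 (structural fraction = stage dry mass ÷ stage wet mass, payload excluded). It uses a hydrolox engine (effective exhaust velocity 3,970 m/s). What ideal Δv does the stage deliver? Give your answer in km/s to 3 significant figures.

Δv ≈ 6.89 km/s

Stage wet mass = m₀ − payload = 265,000 − 8,160 = 256,840 kg.
Stage dry mass = ε × stage wet mass = 0.15 × 256,840 = 38,526 kg.
Burnout mass m_f = stage dry + payload = 38,526 + 8,160 = 46,686 kg.
From the ideal rocket equation, Δv = v_e · ln(265,000/46,686) = 3970.0 × ln(5.676) = 3970.0 × 1.7363 ≈ 6893 m/s.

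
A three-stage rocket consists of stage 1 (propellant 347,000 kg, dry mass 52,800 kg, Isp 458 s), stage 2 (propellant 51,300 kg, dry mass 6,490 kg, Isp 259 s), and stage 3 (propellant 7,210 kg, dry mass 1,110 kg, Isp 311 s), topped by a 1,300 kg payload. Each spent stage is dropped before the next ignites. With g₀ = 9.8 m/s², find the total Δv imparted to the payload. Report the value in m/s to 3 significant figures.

Ignition mass of stage 1 = 347,000+52,800 + 51,300+6,490 + 7,210+1,110 + 1,300 = 467,210 kg.
Stage 1: m₀ = 467,210 kg, m_f = 467,210 − 347,000 = 120,210 kg; Δv = 458×9.8×ln(3.887) = 4488.4×1.3575 ≈ 6093 m/s.
Stage 2: m₀ = 67,410 kg, m_f = 67,410 − 51,300 = 16,110 kg; Δv = 259×9.8×ln(4.184) = 2538.2×1.4314 ≈ 3633 m/s.
Stage 3: m₀ = 9,620 kg, m_f = 9,620 − 7,210 = 2,410 kg; Δv = 311×9.8×ln(3.992) = 3047.8×1.3842 ≈ 4219 m/s.
Total Δv = 6093 + 3633 + 4219 = 13945 m/s.

Δv ≈ 13900 m/s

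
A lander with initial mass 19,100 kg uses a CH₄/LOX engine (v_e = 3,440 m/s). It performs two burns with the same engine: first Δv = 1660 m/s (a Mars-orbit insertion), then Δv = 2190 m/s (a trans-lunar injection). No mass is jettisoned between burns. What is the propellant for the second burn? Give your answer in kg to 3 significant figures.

propellant for the second burn ≈ 5550 kg

After the first burn: m = 19100 × exp(−1660/3440.0) = 19100 × 0.61720 = 11,788.5 kg.
After the second burn: m = 11,788.5 × exp(−2190/3440.0) = 11,788.5 × 0.52907 = 6,236.94 kg.
Second-burn propellant = 11,788.5 − 6,236.94 = 5,551.56 kg.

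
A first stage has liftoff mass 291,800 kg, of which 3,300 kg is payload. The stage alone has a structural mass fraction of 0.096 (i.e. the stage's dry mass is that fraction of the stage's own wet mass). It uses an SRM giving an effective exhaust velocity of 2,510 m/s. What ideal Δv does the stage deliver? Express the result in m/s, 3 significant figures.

Δv ≈ 5630 m/s

Stage wet mass = m₀ − payload = 291,800 − 3,300 = 288,500 kg.
Stage dry mass = ε × stage wet mass = 0.096 × 288,500 = 27,696 kg.
Burnout mass m_f = stage dry + payload = 27,696 + 3,300 = 30,996 kg.
By the Tsiolkovsky rocket equation, Δv = v_e · ln(291,800/30,996) = 2510.0 × ln(9.414) = 2510.0 × 2.2422 ≈ 5628 m/s.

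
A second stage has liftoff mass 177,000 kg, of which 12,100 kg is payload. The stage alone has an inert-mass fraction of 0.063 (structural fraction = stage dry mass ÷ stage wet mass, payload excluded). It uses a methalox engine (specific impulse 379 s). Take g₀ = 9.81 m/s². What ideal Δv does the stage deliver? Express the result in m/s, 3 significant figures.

Δv ≈ 7670 m/s

Stage wet mass = m₀ − payload = 177,000 − 12,100 = 164,900 kg.
Stage dry mass = ε × stage wet mass = 0.063 × 164,900 = 10,388.7 kg.
Burnout mass m_f = stage dry + payload = 10,388.7 + 12,100 = 22,488.7 kg.
v_e = Isp · g₀ = 379 × 9.81 = 3718.0 m/s.
From the ideal rocket equation, Δv = v_e · ln(177,000/22,488.7) = 3718.0 × ln(7.871) = 3718.0 × 2.0631 ≈ 7671 m/s.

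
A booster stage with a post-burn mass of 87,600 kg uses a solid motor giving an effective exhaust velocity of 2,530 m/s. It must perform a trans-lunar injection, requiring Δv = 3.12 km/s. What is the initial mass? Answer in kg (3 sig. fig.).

By the Tsiolkovsky rocket equation, m₀/m_f = exp(Δv / v_e) = exp(3120 / 2530.0) = exp(1.2332) = 3.4322.
m₀ = m_f × 3.4322 = 87,600 × 3.4322 = 300,661 kg.

initial mass ≈ 301000 kg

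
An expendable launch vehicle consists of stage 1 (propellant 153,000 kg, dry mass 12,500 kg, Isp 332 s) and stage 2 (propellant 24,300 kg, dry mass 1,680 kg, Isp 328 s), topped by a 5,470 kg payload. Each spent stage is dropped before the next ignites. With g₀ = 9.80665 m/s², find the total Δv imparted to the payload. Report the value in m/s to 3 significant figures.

Ignition mass of stage 1 = 153,000+12,500 + 24,300+1,680 + 5,470 = 196,950 kg.
Stage 1: m₀ = 196,950 kg, m_f = 196,950 − 153,000 = 43,950 kg; Δv = 332×9.80665×ln(4.481) = 3255.8×1.4999 ≈ 4883 m/s.
Stage 2: m₀ = 31,450 kg, m_f = 31,450 − 24,300 = 7,150 kg; Δv = 328×9.80665×ln(4.399) = 3216.6×1.4813 ≈ 4765 m/s.
Total Δv = 4883 + 4765 = 9648 m/s.

Δv ≈ 9650 m/s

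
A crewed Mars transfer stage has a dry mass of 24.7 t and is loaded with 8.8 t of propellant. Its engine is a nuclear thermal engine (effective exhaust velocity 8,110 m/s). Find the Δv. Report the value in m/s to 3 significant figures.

Δv ≈ 2470 m/s

m₀ = m_dry + m_prop = 24.7 + 8.8 = 33.5 t.
From the ideal rocket equation, Δv = v_e · ln(m₀/m_f) = 8110.0 × ln(1.356) = 8110.0 × 0.3047 ≈ 2471.5 m/s.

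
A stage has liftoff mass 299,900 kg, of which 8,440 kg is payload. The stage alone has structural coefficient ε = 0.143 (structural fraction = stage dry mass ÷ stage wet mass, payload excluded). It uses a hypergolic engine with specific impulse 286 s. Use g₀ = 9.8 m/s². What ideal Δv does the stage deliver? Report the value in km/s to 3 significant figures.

Stage wet mass = m₀ − payload = 299,900 − 8,440 = 291,460 kg.
Stage dry mass = ε × stage wet mass = 0.143 × 291,460 = 41,678.8 kg.
Burnout mass m_f = stage dry + payload = 41,678.8 + 8,440 = 50,118.8 kg.
v_e = Isp · g₀ = 286 × 9.8 = 2802.8 m/s.
By the Tsiolkovsky rocket equation, Δv = v_e · ln(299,900/50,118.8) = 2802.8 × ln(5.984) = 2802.8 × 1.7891 ≈ 5014 m/s.

Δv ≈ 5.01 km/s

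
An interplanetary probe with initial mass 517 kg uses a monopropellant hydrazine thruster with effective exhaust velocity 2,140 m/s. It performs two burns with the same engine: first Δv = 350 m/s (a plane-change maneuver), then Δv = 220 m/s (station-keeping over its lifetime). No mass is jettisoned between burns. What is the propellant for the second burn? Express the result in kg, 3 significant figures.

After the first burn: m = 517 × exp(−350/2140.0) = 517 × 0.84912 = 438.995 kg.
After the second burn: m = 438.995 × exp(−220/2140.0) = 438.995 × 0.90230 = 396.105 kg.
Second-burn propellant = 438.995 − 396.105 = 42.89 kg.

propellant for the second burn ≈ 42.9 kg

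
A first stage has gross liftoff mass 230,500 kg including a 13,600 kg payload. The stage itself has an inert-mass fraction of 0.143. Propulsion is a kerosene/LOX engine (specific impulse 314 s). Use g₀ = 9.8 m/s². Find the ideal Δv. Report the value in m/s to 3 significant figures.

Δv ≈ 5050 m/s

Stage wet mass = m₀ − payload = 230,500 − 13,600 = 216,900 kg.
Stage dry mass = ε × stage wet mass = 0.143 × 216,900 = 31,016.7 kg.
Burnout mass m_f = stage dry + payload = 31,016.7 + 13,600 = 44,616.7 kg.
v_e = Isp · g₀ = 314 × 9.8 = 3077.2 m/s.
Δv = v_e · ln(230,500/44,616.7) = 3077.2 × ln(5.166) = 3077.2 × 1.6421 ≈ 5053 m/s.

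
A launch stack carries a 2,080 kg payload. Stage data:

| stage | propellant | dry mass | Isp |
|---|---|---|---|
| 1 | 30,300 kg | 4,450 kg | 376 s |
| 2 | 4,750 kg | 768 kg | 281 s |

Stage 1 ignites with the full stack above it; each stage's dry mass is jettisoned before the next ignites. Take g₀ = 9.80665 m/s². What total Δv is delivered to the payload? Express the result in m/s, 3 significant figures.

Δv ≈ 7340 m/s

Ignition mass of stage 1 = 30,300+4,450 + 4,750+768 + 2,080 = 42,348 kg.
Stage 1: m₀ = 42,348 kg, m_f = 42,348 − 30,300 = 12,048 kg; Δv = 376×9.80665×ln(3.515) = 3687.3×1.2570 ≈ 4635 m/s.
Stage 2: m₀ = 7,598 kg, m_f = 7,598 − 4,750 = 2,848 kg; Δv = 281×9.80665×ln(2.668) = 2755.7×0.9813 ≈ 2704 m/s.
Total Δv = 4635 + 2704 = 7339 m/s.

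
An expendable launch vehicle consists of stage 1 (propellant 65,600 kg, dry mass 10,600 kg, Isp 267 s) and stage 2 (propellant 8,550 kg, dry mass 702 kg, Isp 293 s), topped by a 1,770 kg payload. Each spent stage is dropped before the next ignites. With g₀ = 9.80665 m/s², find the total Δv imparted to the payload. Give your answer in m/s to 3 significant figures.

Δv ≈ 7950 m/s

Ignition mass of stage 1 = 65,600+10,600 + 8,550+702 + 1,770 = 87,222 kg.
Stage 1: m₀ = 87,222 kg, m_f = 87,222 − 65,600 = 21,622 kg; Δv = 267×9.80665×ln(4.034) = 2618.4×1.3947 ≈ 3652 m/s.
Stage 2: m₀ = 11,022 kg, m_f = 11,022 − 8,550 = 2,472 kg; Δv = 293×9.80665×ln(4.459) = 2873.3×1.4949 ≈ 4295 m/s.
Total Δv = 3652 + 4295 = 7947 m/s.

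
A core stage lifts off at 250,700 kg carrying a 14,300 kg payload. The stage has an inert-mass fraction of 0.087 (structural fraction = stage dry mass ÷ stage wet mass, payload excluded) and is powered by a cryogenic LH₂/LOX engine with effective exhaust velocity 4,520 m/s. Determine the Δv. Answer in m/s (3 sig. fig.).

Δv ≈ 8920 m/s

Stage wet mass = m₀ − payload = 250,700 − 14,300 = 236,400 kg.
Stage dry mass = ε × stage wet mass = 0.087 × 236,400 = 20,566.8 kg.
Burnout mass m_f = stage dry + payload = 20,566.8 + 14,300 = 34,866.8 kg.
Δv = v_e · ln(250,700/34,866.8) = 4520.0 × ln(7.19) = 4520.0 × 1.9727 ≈ 8917 m/s.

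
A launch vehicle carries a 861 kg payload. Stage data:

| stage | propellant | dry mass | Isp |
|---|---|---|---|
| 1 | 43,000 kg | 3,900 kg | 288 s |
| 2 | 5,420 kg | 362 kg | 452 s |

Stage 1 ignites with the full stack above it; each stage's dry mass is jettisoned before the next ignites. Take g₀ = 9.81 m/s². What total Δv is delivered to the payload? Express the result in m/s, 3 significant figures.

Δv ≈ 12100 m/s

Ignition mass of stage 1 = 43,000+3,900 + 5,420+362 + 861 = 53,543 kg.
Stage 1: m₀ = 53,543 kg, m_f = 53,543 − 43,000 = 10,543 kg; Δv = 288×9.81×ln(5.079) = 2825.3×1.6250 ≈ 4591 m/s.
Stage 2: m₀ = 6,643 kg, m_f = 6,643 − 5,420 = 1,223 kg; Δv = 452×9.81×ln(5.432) = 4434.1×1.6923 ≈ 7504 m/s.
Total Δv = 4591 + 7504 = 12095 m/s.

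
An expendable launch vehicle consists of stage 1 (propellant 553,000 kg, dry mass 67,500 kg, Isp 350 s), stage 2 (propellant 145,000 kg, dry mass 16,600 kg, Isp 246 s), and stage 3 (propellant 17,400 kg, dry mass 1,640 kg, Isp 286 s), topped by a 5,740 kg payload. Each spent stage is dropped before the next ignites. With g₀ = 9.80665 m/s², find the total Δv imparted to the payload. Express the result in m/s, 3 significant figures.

Δv ≈ 11000 m/s

Ignition mass of stage 1 = 553,000+67,500 + 145,000+16,600 + 17,400+1,640 + 5,740 = 806,880 kg.
Stage 1: m₀ = 806,880 kg, m_f = 806,880 − 553,000 = 253,880 kg; Δv = 350×9.80665×ln(3.178) = 3432.3×1.1563 ≈ 3969 m/s.
Stage 2: m₀ = 186,380 kg, m_f = 186,380 − 145,000 = 41,380 kg; Δv = 246×9.80665×ln(4.504) = 2412.4×1.5050 ≈ 3631 m/s.
Stage 3: m₀ = 24,780 kg, m_f = 24,780 − 17,400 = 7,380 kg; Δv = 286×9.80665×ln(3.358) = 2804.7×1.2113 ≈ 3397 m/s.
Total Δv = 3969 + 3631 + 3397 = 10997 m/s.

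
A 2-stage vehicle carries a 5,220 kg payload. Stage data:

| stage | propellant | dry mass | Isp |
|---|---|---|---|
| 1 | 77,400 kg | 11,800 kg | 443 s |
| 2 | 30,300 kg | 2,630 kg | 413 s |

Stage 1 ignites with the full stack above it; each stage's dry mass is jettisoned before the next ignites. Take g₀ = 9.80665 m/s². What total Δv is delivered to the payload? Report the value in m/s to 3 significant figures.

Ignition mass of stage 1 = 77,400+11,800 + 30,300+2,630 + 5,220 = 127,350 kg.
Stage 1: m₀ = 127,350 kg, m_f = 127,350 − 77,400 = 49,950 kg; Δv = 443×9.80665×ln(2.55) = 4344.3×0.9359 ≈ 4066 m/s.
Stage 2: m₀ = 38,150 kg, m_f = 38,150 − 30,300 = 7,850 kg; Δv = 413×9.80665×ln(4.86) = 4050.1×1.5810 ≈ 6403 m/s.
Total Δv = 4066 + 6403 = 10469 m/s.

Δv ≈ 10500 m/s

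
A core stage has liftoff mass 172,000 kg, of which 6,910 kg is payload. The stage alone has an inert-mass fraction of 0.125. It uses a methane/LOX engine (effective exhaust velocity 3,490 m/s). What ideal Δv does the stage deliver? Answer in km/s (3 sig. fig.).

Stage wet mass = m₀ − payload = 172,000 − 6,910 = 165,090 kg.
Stage dry mass = ε × stage wet mass = 0.125 × 165,090 = 20,636.3 kg.
Burnout mass m_f = stage dry + payload = 20,636.3 + 6,910 = 27,546.3 kg.
Δv = v_e · ln(172,000/27,546.3) = 3490.0 × ln(6.244) = 3490.0 × 1.8316 ≈ 6392 m/s.

Δv ≈ 6.39 km/s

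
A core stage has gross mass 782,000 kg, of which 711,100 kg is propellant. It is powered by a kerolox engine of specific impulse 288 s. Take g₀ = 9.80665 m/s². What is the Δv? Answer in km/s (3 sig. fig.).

Δv ≈ 6.78 km/s

v_e = Isp · g₀ = 288 × 9.80665 = 2824.3 m/s.
m_f = m₀ − m_prop = 782,000 − 711,100 = 70,900 kg.
By the Tsiolkovsky rocket equation, Δv = v_e · ln(m₀/m_f) = 2824.3 × ln(11.03) = 2824.3 × 2.4006 ≈ 6780.0 m/s.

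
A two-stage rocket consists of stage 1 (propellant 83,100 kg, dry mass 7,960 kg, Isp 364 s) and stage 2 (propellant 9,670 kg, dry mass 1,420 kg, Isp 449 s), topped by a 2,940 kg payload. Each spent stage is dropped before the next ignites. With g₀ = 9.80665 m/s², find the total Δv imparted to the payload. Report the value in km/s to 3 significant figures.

Δv ≈ 10.7 km/s

Ignition mass of stage 1 = 83,100+7,960 + 9,670+1,420 + 2,940 = 105,090 kg.
Stage 1: m₀ = 105,090 kg, m_f = 105,090 − 83,100 = 21,990 kg; Δv = 364×9.80665×ln(4.779) = 3569.6×1.5642 ≈ 5584 m/s.
Stage 2: m₀ = 14,030 kg, m_f = 14,030 − 9,670 = 4,360 kg; Δv = 449×9.80665×ln(3.218) = 4403.2×1.1687 ≈ 5146 m/s.
Total Δv = 5584 + 5146 = 10730 m/s.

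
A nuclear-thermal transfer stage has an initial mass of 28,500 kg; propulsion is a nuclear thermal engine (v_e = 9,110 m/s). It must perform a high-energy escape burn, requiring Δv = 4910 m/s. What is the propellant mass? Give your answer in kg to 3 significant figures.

Using Δv = v_e ln(m₀/m_f): m₀/m_f = exp(Δv / v_e) = exp(4910 / 9110.0) = exp(0.5390) = 1.7142.
m_f = 28,500 / 1.7142 = 16,625.8 kg, so propellant = m₀ − m_f = 28,500 − 16,625.8 = 11,874.2 kg.

propellant mass ≈ 11900 kg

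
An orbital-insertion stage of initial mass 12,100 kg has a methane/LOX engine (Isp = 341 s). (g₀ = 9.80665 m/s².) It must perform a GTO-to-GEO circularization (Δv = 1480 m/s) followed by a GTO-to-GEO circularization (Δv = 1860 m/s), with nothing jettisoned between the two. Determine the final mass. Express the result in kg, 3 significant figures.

final mass ≈ 4460 kg

v_e = Isp · g₀ = 341 × 9.80665 = 3344.1 m/s.
After the first burn: m = 12100 × exp(−1480/3344.1) = 12100 × 0.64238 = 7,772.8 kg.
After the second burn: m = 7,772.8 × exp(−1860/3344.1) = 7,772.8 × 0.57338 = 4,456.77 kg.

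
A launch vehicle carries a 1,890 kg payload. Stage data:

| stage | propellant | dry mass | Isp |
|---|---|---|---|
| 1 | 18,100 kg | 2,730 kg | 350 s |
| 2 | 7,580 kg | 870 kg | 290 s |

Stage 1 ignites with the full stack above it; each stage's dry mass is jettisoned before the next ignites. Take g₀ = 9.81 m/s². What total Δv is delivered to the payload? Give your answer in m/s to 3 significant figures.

Ignition mass of stage 1 = 18,100+2,730 + 7,580+870 + 1,890 = 31,170 kg.
Stage 1: m₀ = 31,170 kg, m_f = 31,170 − 18,100 = 13,070 kg; Δv = 350×9.81×ln(2.385) = 3433.5×0.8691 ≈ 2984 m/s.
Stage 2: m₀ = 10,340 kg, m_f = 10,340 − 7,580 = 2,760 kg; Δv = 290×9.81×ln(3.746) = 2844.9×1.3208 ≈ 3758 m/s.
Total Δv = 2984 + 3758 = 6742 m/s.

Δv ≈ 6740 m/s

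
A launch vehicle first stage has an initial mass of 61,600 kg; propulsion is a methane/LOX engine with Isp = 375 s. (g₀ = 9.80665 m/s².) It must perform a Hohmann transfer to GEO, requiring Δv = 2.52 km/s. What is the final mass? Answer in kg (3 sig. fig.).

v_e = Isp · g₀ = 375 × 9.80665 = 3677.5 m/s.
m₀/m_f = exp(Δv / v_e) = exp(2520 / 3677.5) = exp(0.6852) = 1.9843.
m_f = m₀ / 1.9843 = 61,600 / 1.9843 = 31,043.7 kg.

final mass ≈ 31000 kg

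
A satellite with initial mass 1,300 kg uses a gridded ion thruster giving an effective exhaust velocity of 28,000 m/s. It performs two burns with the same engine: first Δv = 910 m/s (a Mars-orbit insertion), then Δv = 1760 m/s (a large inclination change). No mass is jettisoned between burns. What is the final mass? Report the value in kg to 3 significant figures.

final mass ≈ 1180 kg

After the first burn: m = 1300 × exp(−910/28000.0) = 1300 × 0.96802 = 1,258.43 kg.
After the second burn: m = 1,258.43 × exp(−1760/28000.0) = 1,258.43 × 0.93908 = 1,181.77 kg.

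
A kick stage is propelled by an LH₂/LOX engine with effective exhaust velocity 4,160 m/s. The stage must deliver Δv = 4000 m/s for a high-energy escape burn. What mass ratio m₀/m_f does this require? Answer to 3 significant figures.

From the ideal rocket equation, m₀/m_f = exp(Δv / v_e) = exp(4000 / 4160.0) = exp(0.9615) = 2.6157.

mass ratio ≈ 2.62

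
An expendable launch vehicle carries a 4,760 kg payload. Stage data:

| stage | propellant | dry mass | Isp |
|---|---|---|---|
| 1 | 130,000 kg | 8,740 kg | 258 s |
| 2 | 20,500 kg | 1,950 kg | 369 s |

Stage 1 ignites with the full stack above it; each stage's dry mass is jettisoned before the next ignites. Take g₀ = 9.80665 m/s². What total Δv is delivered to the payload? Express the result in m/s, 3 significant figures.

Ignition mass of stage 1 = 130,000+8,740 + 20,500+1,950 + 4,760 = 165,950 kg.
Stage 1: m₀ = 165,950 kg, m_f = 165,950 − 130,000 = 35,950 kg; Δv = 258×9.80665×ln(4.616) = 2530.1×1.5296 ≈ 3870 m/s.
Stage 2: m₀ = 27,210 kg, m_f = 27,210 − 20,500 = 6,710 kg; Δv = 369×9.80665×ln(4.055) = 3618.7×1.4000 ≈ 5066 m/s.
Total Δv = 3870 + 5066 = 8936 m/s.

Δv ≈ 8940 m/s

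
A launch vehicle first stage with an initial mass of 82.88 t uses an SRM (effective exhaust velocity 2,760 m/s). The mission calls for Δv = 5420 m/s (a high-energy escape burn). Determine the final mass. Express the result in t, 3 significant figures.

final mass ≈ 11.6 t

m₀/m_f = exp(Δv / v_e) = exp(5420 / 2760.0) = exp(1.9638) = 7.1261.
m_f = m₀ / 7.1261 = 82.88 / 7.1261 = 11.6305 t.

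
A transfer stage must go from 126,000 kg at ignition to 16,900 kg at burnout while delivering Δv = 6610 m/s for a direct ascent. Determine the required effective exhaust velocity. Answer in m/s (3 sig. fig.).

ln(m₀/m_f) = ln(126000/16900) = ln(7.456) = 2.0090.
Rocket equation: v_e = Δv / ln(m₀/m_f) = 6610 / 2.0090 = 3290.2 m/s.

v_e ≈ 3290 m/s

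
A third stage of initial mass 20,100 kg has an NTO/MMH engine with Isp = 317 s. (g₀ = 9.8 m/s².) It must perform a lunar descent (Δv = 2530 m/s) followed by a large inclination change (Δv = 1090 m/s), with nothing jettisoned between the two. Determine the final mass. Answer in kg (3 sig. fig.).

v_e = Isp · g₀ = 317 × 9.8 = 3106.6 m/s.
After the first burn: m = 20100 × exp(−2530/3106.6) = 20100 × 0.44291 = 8,902.49 kg.
After the second burn: m = 8,902.49 × exp(−1090/3106.6) = 8,902.49 × 0.70408 = 6,268.07 kg.

final mass ≈ 6270 kg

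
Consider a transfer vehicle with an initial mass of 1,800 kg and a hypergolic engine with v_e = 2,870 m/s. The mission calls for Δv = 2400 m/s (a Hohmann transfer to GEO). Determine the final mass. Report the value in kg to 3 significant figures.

final mass ≈ 780 kg

Rocket equation: m₀/m_f = exp(Δv / v_e) = exp(2400 / 2870.0) = exp(0.8362) = 2.3077.
m_f = m₀ / 2.3077 = 1,800 / 2.3077 = 779.997 kg.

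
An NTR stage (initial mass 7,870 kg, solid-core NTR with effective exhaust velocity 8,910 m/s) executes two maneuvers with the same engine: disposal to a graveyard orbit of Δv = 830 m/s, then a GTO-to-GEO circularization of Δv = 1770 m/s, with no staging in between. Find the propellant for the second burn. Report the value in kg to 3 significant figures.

After the first burn: m = 7870 × exp(−830/8910.0) = 7870 × 0.91105 = 7,169.96 kg.
After the second burn: m = 7,169.96 × exp(−1770/8910.0) = 7,169.96 × 0.81983 = 5,878.15 kg.
Second-burn propellant = 7,169.96 − 5,878.15 = 1,291.81 kg.

propellant for the second burn ≈ 1290 kg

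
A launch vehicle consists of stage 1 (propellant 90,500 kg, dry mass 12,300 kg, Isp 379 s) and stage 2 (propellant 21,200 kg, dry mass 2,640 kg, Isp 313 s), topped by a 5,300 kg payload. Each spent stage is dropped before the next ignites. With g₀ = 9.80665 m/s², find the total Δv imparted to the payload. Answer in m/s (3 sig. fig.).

Ignition mass of stage 1 = 90,500+12,300 + 21,200+2,640 + 5,300 = 131,940 kg.
Stage 1: m₀ = 131,940 kg, m_f = 131,940 − 90,500 = 41,440 kg; Δv = 379×9.80665×ln(3.184) = 3716.7×1.1581 ≈ 4304 m/s.
Stage 2: m₀ = 29,140 kg, m_f = 29,140 − 21,200 = 7,940 kg; Δv = 313×9.80665×ln(3.67) = 3069.5×1.3002 ≈ 3991 m/s.
Total Δv = 4304 + 3991 = 8295 m/s.

Δv ≈ 8300 m/s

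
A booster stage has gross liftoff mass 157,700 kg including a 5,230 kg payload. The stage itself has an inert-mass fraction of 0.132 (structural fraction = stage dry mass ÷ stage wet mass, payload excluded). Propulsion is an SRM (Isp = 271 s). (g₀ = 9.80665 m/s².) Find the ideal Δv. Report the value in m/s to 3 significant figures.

Δv ≈ 4860 m/s

Stage wet mass = m₀ − payload = 157,700 − 5,230 = 152,470 kg.
Stage dry mass = ε × stage wet mass = 0.132 × 152,470 = 20,126 kg.
Burnout mass m_f = stage dry + payload = 20,126 + 5,230 = 25,356 kg.
v_e = Isp · g₀ = 271 × 9.80665 = 2657.6 m/s.
Rocket equation: Δv = v_e · ln(157,700/25,356) = 2657.6 × ln(6.219) = 2657.6 × 1.8277 ≈ 4857 m/s.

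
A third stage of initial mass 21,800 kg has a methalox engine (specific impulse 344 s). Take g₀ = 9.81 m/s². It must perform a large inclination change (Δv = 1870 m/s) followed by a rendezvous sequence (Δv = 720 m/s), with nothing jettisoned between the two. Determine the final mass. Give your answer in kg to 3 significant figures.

final mass ≈ 10100 kg

v_e = Isp · g₀ = 344 × 9.81 = 3374.6 m/s.
After the first burn: m = 21800 × exp(−1870/3374.6) = 21800 × 0.57457 = 12,525.6 kg.
After the second burn: m = 12,525.6 × exp(−720/3374.6) = 12,525.6 × 0.80787 = 10,119.1 kg.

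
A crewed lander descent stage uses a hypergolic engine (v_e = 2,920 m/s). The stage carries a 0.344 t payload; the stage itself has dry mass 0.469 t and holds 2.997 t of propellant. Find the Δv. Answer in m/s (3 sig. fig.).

Δv ≈ 4510 m/s

m₀ = payload + dry + propellant = 0.344 + 0.469 + 2.997 = 3.81 t.
m_f = payload + dry = 0.344 + 0.469 = 0.813 t.
By the Tsiolkovsky rocket equation, Δv = v_e · ln(m₀/m_f) = 2920.0 × ln(4.686) = 2920.0 × 1.5447 ≈ 4510.4 m/s.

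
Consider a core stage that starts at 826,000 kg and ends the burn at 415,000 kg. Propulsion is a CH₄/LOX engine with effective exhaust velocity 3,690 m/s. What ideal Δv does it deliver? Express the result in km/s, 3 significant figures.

By the Tsiolkovsky rocket equation, Δv = v_e · ln(m₀/m_f) = 3690.0 × ln(1.99) = 3690.0 × 0.6883 ≈ 2539.9 m/s.

Δv ≈ 2.54 km/s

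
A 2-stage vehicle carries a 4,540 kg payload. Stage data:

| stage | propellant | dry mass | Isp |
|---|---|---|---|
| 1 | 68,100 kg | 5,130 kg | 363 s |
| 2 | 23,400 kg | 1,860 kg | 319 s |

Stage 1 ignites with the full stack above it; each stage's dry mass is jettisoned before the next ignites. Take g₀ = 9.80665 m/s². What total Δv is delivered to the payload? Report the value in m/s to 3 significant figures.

Ignition mass of stage 1 = 68,100+5,130 + 23,400+1,860 + 4,540 = 103,030 kg.
Stage 1: m₀ = 103,030 kg, m_f = 103,030 − 68,100 = 34,930 kg; Δv = 363×9.80665×ln(2.95) = 3559.8×1.0817 ≈ 3851 m/s.
Stage 2: m₀ = 29,800 kg, m_f = 29,800 − 23,400 = 6,400 kg; Δv = 319×9.80665×ln(4.656) = 3128.3×1.5382 ≈ 4812 m/s.
Total Δv = 3851 + 4812 = 8663 m/s.

Δv ≈ 8660 m/s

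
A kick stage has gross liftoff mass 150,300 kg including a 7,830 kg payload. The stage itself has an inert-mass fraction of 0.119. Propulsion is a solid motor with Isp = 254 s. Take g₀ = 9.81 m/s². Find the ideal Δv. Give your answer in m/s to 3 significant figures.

Δv ≈ 4490 m/s

Stage wet mass = m₀ − payload = 150,300 − 7,830 = 142,470 kg.
Stage dry mass = ε × stage wet mass = 0.119 × 142,470 = 16,953.9 kg.
Burnout mass m_f = stage dry + payload = 16,953.9 + 7,830 = 24,783.9 kg.
v_e = Isp · g₀ = 254 × 9.81 = 2491.7 m/s.
From the ideal rocket equation, Δv = v_e · ln(150,300/24,783.9) = 2491.7 × ln(6.064) = 2491.7 × 1.8024 ≈ 4491 m/s.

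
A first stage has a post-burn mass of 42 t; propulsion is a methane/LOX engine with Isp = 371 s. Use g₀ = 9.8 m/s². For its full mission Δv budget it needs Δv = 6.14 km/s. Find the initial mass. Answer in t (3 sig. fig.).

initial mass ≈ 227 t

v_e = Isp · g₀ = 371 × 9.8 = 3635.8 m/s.
Rocket equation: m₀/m_f = exp(Δv / v_e) = exp(6140 / 3635.8) = exp(1.6888) = 5.4128.
m₀ = m_f × 5.4128 = 42 × 5.4128 = 227.338 t.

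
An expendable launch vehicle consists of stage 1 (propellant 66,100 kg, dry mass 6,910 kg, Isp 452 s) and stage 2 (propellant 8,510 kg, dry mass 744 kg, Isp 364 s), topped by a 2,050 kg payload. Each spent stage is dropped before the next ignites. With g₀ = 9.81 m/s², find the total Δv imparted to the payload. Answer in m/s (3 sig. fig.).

Ignition mass of stage 1 = 66,100+6,910 + 8,510+744 + 2,050 = 84,314 kg.
Stage 1: m₀ = 84,314 kg, m_f = 84,314 − 66,100 = 18,214 kg; Δv = 452×9.81×ln(4.629) = 4434.1×1.5324 ≈ 6795 m/s.
Stage 2: m₀ = 11,304 kg, m_f = 11,304 − 8,510 = 2,794 kg; Δv = 364×9.81×ln(4.046) = 3570.8×1.3977 ≈ 4991 m/s.
Total Δv = 6795 + 4991 = 11786 m/s.

Δv ≈ 11800 m/s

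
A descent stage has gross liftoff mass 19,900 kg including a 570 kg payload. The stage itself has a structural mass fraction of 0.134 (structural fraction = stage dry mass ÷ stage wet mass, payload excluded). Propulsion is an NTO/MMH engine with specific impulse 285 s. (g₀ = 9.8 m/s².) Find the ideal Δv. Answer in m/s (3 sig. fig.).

Stage wet mass = m₀ − payload = 19,900 − 570 = 19,330 kg.
Stage dry mass = ε × stage wet mass = 0.134 × 19,330 = 2,590.22 kg.
Burnout mass m_f = stage dry + payload = 2,590.22 + 570 = 3,160.22 kg.
v_e = Isp · g₀ = 285 × 9.8 = 2793.0 m/s.
Using Δv = v_e ln(m₀/m_f): Δv = v_e · ln(19,900/3,160.22) = 2793.0 × ln(6.297) = 2793.0 × 1.8401 ≈ 5139 m/s.

Δv ≈ 5140 m/s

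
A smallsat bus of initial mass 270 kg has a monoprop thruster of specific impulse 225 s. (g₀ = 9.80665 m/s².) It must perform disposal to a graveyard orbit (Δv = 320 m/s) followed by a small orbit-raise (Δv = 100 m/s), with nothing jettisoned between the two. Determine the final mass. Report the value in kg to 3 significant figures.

final mass ≈ 223 kg

v_e = Isp · g₀ = 225 × 9.80665 = 2206.5 m/s.
After the first burn: m = 270 × exp(−320/2206.5) = 270 × 0.86500 = 233.55 kg.
After the second burn: m = 233.55 × exp(−100/2206.5) = 233.55 × 0.95569 = 223.201 kg.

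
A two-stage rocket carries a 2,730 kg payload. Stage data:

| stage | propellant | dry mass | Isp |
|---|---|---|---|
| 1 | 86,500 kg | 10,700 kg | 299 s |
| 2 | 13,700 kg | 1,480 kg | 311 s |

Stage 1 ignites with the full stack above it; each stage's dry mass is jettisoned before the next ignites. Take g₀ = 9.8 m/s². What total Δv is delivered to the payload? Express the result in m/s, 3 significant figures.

Δv ≈ 8490 m/s

Ignition mass of stage 1 = 86,500+10,700 + 13,700+1,480 + 2,730 = 115,110 kg.
Stage 1: m₀ = 115,110 kg, m_f = 115,110 − 86,500 = 28,610 kg; Δv = 299×9.8×ln(4.023) = 2930.2×1.3921 ≈ 4079 m/s.
Stage 2: m₀ = 17,910 kg, m_f = 17,910 − 13,700 = 4,210 kg; Δv = 311×9.8×ln(4.254) = 3047.8×1.4479 ≈ 4413 m/s.
Total Δv = 4079 + 4413 = 8492 m/s.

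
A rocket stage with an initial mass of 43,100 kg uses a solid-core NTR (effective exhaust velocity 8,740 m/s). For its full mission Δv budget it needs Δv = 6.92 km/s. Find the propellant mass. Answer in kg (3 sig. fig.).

By the Tsiolkovsky rocket equation, m₀/m_f = exp(Δv / v_e) = exp(6920 / 8740.0) = exp(0.7918) = 2.2073.
m_f = 43,100 / 2.2073 = 19,526.1 kg, so propellant = m₀ − m_f = 43,100 − 19,526.1 = 23,573.9 kg.

propellant mass ≈ 23600 kg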